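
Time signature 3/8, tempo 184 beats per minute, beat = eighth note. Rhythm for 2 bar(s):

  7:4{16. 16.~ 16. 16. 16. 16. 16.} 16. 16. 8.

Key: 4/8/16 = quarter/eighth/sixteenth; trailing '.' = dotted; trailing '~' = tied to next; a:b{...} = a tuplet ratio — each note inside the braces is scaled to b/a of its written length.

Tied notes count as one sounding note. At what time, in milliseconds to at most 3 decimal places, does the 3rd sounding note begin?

note 3 onset = 9/7b = 419.255ms

1. 0.0ms @ 0 + 139.752ms (3/7)
2. 139.752ms @ 3/7 + 279.503ms (6/7)
3. 419.255ms @ 9/7 + 139.752ms (3/7)
4. 559.006ms @ 12/7 + 139.752ms (3/7)
5. 698.758ms @ 15/7 + 139.752ms (3/7)
6. 838.509ms @ 18/7 + 139.752ms (3/7)
7. 978.261ms @ 3 + 244.565ms (3/4)
8. 1222.826ms @ 15/4 + 244.565ms (3/4)
9. 1467.391ms @ 9/2 + 489.13ms (3/2)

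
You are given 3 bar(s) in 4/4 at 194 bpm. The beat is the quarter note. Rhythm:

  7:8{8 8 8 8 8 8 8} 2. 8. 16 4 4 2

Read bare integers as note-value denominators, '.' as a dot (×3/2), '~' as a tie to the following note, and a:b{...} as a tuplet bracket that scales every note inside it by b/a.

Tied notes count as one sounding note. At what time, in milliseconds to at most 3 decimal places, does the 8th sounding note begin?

note 8 onset = 4b = 1237.113ms

1. 0.0ms @ 0 + 176.73ms (4/7)
2. 176.73ms @ 4/7 + 176.73ms (4/7)
3. 353.461ms @ 8/7 + 176.73ms (4/7)
4. 530.191ms @ 12/7 + 176.73ms (4/7)
5. 706.922ms @ 16/7 + 176.73ms (4/7)
6. 883.652ms @ 20/7 + 176.73ms (4/7)
7. 1060.383ms @ 24/7 + 176.73ms (4/7)
8. 1237.113ms @ 4 + 927.835ms (3)
9. 2164.948ms @ 7 + 231.959ms (3/4)
10. 2396.907ms @ 31/4 + 77.32ms (1/4)
11. 2474.227ms @ 8 + 309.278ms (1)
12. 2783.505ms @ 9 + 309.278ms (1)
13. 3092.784ms @ 10 + 618.557ms (2)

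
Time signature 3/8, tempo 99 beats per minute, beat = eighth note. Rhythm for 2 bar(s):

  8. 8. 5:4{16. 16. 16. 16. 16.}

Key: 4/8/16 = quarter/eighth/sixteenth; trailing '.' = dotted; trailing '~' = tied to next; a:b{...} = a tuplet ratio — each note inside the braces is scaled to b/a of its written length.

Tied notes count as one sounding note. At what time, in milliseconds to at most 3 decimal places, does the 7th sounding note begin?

1. 0.0ms @ 0 + 909.091ms (3/2)
2. 909.091ms @ 3/2 + 909.091ms (3/2)
3. 1818.182ms @ 3 + 363.636ms (3/5)
4. 2181.818ms @ 18/5 + 363.636ms (3/5)
5. 2545.455ms @ 21/5 + 363.636ms (3/5)
6. 2909.091ms @ 24/5 + 363.636ms (3/5)
7. 3272.727ms @ 27/5 + 363.636ms (3/5)

note 7 onset = 27/5b = 3272.727ms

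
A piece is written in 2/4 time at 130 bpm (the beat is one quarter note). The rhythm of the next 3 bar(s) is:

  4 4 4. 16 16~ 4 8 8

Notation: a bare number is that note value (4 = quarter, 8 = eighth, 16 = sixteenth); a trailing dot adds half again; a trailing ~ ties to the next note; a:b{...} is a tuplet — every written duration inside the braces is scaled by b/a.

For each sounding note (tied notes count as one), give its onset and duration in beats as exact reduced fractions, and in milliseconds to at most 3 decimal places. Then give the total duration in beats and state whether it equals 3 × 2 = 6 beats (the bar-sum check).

1) 0.0ms=0b +461.538ms=1b
2) 461.538ms=1b +461.538ms=1b
3) 923.077ms=2b +692.308ms=3/2b
4) 1615.385ms=7/2b +115.385ms=1/4b
5) 1730.769ms=15/4b +576.923ms=5/4b
6) 2307.692ms=5b +230.769ms=1/2b
7) 2538.462ms=11/2b +230.769ms=1/2b
Σ=6b of 6 (130bpm 2/4) — PASS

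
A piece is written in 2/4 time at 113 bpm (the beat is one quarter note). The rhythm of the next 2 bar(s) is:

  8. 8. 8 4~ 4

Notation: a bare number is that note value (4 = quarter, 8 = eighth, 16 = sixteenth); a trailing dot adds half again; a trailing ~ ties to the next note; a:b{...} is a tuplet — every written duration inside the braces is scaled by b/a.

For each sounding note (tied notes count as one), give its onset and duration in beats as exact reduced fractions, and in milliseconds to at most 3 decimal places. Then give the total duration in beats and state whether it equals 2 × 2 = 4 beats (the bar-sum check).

1) 0.0ms=0b +398.23ms=3/4b
2) 398.23ms=3/4b +398.23ms=3/4b
3) 796.46ms=3/2b +265.487ms=1/2b
4) 1061.947ms=2b +1061.947ms=2b
Σ=4b of 4 (113bpm 2/4) — PASS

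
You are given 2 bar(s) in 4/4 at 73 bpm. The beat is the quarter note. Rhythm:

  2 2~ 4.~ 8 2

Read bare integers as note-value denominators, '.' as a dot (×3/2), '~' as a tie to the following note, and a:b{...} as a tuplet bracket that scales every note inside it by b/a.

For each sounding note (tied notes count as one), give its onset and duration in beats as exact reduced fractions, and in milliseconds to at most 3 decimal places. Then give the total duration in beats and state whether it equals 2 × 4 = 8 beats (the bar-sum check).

1) 0.0ms=0b +1643.836ms=2b
2) 1643.836ms=2b +3287.671ms=4b
3) 4931.507ms=6b +1643.836ms=2b
Σ=8b of 8 (73bpm 4/4) — PASS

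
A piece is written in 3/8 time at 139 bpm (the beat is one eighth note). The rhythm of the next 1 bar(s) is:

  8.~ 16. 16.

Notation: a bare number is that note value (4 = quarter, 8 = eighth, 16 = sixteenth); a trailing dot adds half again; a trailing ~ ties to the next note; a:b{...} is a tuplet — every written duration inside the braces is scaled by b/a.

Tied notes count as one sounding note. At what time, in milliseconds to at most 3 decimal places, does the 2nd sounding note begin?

note 2 onset = 9/4b = 971.223ms

1. 0.0ms @ 0 + 971.223ms (9/4)
2. 971.223ms @ 9/4 + 323.741ms (3/4)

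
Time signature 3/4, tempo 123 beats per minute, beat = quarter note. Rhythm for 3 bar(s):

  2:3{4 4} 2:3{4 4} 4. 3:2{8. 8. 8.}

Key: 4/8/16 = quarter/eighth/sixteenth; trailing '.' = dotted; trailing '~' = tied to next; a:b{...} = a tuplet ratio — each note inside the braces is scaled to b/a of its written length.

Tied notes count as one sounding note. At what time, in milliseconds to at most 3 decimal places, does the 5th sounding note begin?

note 5 onset = 6b = 2926.829ms

1. 0.0ms @ 0 + 731.707ms (3/2)
2. 731.707ms @ 3/2 + 731.707ms (3/2)
3. 1463.415ms @ 3 + 731.707ms (3/2)
4. 2195.122ms @ 9/2 + 731.707ms (3/2)
5. 2926.829ms @ 6 + 731.707ms (3/2)
6. 3658.537ms @ 15/2 + 243.902ms (1/2)
7. 3902.439ms @ 8 + 243.902ms (1/2)
8. 4146.341ms @ 17/2 + 243.902ms (1/2)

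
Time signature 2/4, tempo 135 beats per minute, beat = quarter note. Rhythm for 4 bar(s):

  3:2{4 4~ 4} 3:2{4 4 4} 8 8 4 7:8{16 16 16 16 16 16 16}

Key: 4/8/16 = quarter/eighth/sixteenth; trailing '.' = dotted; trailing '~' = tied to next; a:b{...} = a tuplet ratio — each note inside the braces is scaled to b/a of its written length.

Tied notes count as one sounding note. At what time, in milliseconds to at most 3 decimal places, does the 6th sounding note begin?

1. 0.0ms @ 0 + 296.296ms (2/3)
2. 296.296ms @ 2/3 + 592.593ms (4/3)
3. 888.889ms @ 2 + 296.296ms (2/3)
4. 1185.185ms @ 8/3 + 296.296ms (2/3)
5. 1481.481ms @ 10/3 + 296.296ms (2/3)
6. 1777.778ms @ 4 + 222.222ms (1/2)
7. 2000.0ms @ 9/2 + 222.222ms (1/2)
8. 2222.222ms @ 5 + 444.444ms (1)
9. 2666.667ms @ 6 + 126.984ms (2/7)
10. 2793.651ms @ 44/7 + 126.984ms (2/7)
11. 2920.635ms @ 46/7 + 126.984ms (2/7)
12. 3047.619ms @ 48/7 + 126.984ms (2/7)
13. 3174.603ms @ 50/7 + 126.984ms (2/7)
14. 3301.587ms @ 52/7 + 126.984ms (2/7)
15. 3428.571ms @ 54/7 + 126.984ms (2/7)

note 6 onset = 4b = 1777.778ms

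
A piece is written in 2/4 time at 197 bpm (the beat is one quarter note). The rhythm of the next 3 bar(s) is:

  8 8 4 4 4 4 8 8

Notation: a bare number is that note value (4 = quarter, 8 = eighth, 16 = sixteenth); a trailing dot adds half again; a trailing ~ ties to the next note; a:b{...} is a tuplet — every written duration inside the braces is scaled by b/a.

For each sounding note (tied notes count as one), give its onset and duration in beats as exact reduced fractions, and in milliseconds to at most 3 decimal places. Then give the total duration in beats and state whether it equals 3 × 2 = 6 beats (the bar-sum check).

1) 0.0ms=0b +152.284ms=1/2b
2) 152.284ms=1/2b +152.284ms=1/2b
3) 304.569ms=1b +304.569ms=1b
4) 609.137ms=2b +304.569ms=1b
5) 913.706ms=3b +304.569ms=1b
6) 1218.274ms=4b +304.569ms=1b
7) 1522.843ms=5b +152.284ms=1/2b
8) 1675.127ms=11/2b +152.284ms=1/2b
Σ=6b of 6 (197bpm 2/4) — PASS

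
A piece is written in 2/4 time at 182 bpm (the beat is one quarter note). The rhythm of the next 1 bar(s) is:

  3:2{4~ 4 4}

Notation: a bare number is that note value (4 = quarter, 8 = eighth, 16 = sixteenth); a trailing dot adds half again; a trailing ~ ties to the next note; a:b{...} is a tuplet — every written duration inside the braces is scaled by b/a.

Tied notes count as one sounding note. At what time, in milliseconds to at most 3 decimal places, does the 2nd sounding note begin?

1. 0.0ms @ 0 + 439.56ms (4/3)
2. 439.56ms @ 4/3 + 219.78ms (2/3)

note 2 onset = 4/3b = 439.56ms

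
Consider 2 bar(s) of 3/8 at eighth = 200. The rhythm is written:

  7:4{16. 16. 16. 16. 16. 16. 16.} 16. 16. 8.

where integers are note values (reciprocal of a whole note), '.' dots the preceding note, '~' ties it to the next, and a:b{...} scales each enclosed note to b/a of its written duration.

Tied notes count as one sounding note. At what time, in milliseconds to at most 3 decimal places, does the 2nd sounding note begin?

1. 0.0ms @ 0 + 128.571ms (3/7)
2. 128.571ms @ 3/7 + 128.571ms (3/7)
3. 257.143ms @ 6/7 + 128.571ms (3/7)
4. 385.714ms @ 9/7 + 128.571ms (3/7)
5. 514.286ms @ 12/7 + 128.571ms (3/7)
6. 642.857ms @ 15/7 + 128.571ms (3/7)
7. 771.429ms @ 18/7 + 128.571ms (3/7)
8. 900.0ms @ 3 + 225.0ms (3/4)
9. 1125.0ms @ 15/4 + 225.0ms (3/4)
10. 1350.0ms @ 9/2 + 450.0ms (3/2)

note 2 onset = 3/7b = 128.571ms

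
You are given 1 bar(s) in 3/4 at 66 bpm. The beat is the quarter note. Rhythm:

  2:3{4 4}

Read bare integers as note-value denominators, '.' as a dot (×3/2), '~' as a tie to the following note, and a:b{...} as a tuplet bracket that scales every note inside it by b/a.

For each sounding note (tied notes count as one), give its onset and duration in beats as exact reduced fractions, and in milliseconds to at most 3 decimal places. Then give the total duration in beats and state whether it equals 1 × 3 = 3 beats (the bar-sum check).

1) 0.0ms=0b +1363.636ms=3/2b
2) 1363.636ms=3/2b +1363.636ms=3/2b
Σ=3b of 3 (66bpm 3/4) — PASS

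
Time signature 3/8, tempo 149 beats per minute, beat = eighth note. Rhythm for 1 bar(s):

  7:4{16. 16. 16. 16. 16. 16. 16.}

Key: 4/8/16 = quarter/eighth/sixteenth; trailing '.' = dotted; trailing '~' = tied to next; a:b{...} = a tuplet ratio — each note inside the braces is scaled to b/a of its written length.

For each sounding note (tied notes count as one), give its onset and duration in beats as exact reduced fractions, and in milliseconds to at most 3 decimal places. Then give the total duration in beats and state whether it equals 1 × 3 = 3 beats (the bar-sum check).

1) 0.0ms=0b +172.579ms=3/7b
2) 172.579ms=3/7b +172.579ms=3/7b
3) 345.158ms=6/7b +172.579ms=3/7b
4) 517.737ms=9/7b +172.579ms=3/7b
5) 690.316ms=12/7b +172.579ms=3/7b
6) 862.895ms=15/7b +172.579ms=3/7b
7) 1035.475ms=18/7b +172.579ms=3/7b
Σ=3b of 3 (149bpm 3/8) — PASS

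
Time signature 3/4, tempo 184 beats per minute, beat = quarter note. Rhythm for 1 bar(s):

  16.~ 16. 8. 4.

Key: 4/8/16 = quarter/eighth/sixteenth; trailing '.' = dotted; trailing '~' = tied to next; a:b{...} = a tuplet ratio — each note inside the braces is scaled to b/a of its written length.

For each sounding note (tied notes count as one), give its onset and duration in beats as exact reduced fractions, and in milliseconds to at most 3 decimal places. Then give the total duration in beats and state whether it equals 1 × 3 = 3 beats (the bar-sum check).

1) 0.0ms=0b +244.565ms=3/4b
2) 244.565ms=3/4b +244.565ms=3/4b
3) 489.13ms=3/2b +489.13ms=3/2b
Σ=3b of 3 (184bpm 3/4) — PASS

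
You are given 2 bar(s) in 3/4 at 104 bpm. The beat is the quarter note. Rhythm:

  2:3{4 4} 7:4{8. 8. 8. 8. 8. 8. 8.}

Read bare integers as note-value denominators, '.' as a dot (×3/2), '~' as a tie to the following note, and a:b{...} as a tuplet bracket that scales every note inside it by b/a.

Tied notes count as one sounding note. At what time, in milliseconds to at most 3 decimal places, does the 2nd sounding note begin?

note 2 onset = 3/2b = 865.385ms

1. 0.0ms @ 0 + 865.385ms (3/2)
2. 865.385ms @ 3/2 + 865.385ms (3/2)
3. 1730.769ms @ 3 + 247.253ms (3/7)
4. 1978.022ms @ 24/7 + 247.253ms (3/7)
5. 2225.275ms @ 27/7 + 247.253ms (3/7)
6. 2472.527ms @ 30/7 + 247.253ms (3/7)
7. 2719.78ms @ 33/7 + 247.253ms (3/7)
8. 2967.033ms @ 36/7 + 247.253ms (3/7)
9. 3214.286ms @ 39/7 + 247.253ms (3/7)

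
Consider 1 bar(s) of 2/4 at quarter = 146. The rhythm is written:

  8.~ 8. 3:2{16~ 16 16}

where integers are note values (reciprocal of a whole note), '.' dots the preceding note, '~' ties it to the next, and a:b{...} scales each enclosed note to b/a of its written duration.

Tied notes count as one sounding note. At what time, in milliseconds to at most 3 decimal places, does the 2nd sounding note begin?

1. 0.0ms @ 0 + 616.438ms (3/2)
2. 616.438ms @ 3/2 + 136.986ms (1/3)
3. 753.425ms @ 11/6 + 68.493ms (1/6)

note 2 onset = 3/2b = 616.438ms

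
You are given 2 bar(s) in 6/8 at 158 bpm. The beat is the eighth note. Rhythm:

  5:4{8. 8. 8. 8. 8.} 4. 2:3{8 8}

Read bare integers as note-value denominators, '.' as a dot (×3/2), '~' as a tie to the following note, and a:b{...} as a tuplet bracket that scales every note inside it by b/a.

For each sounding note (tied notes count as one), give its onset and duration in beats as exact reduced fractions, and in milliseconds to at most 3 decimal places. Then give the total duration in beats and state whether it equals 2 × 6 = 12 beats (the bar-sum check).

1) 0.0ms=0b +455.696ms=6/5b
2) 455.696ms=6/5b +455.696ms=6/5b
3) 911.392ms=12/5b +455.696ms=6/5b
4) 1367.089ms=18/5b +455.696ms=6/5b
5) 1822.785ms=24/5b +455.696ms=6/5b
6) 2278.481ms=6b +1139.241ms=3b
7) 3417.722ms=9b +569.62ms=3/2b
8) 3987.342ms=21/2b +569.62ms=3/2b
Σ=12b of 12 (158bpm 6/8) — PASS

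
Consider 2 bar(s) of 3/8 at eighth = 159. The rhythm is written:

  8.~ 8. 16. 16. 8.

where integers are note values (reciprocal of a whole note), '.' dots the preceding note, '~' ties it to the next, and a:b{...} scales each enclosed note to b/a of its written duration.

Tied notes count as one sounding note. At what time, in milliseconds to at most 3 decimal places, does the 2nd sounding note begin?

note 2 onset = 3b = 1132.075ms

1. 0.0ms @ 0 + 1132.075ms (3)
2. 1132.075ms @ 3 + 283.019ms (3/4)
3. 1415.094ms @ 15/4 + 283.019ms (3/4)
4. 1698.113ms @ 9/2 + 566.038ms (3/2)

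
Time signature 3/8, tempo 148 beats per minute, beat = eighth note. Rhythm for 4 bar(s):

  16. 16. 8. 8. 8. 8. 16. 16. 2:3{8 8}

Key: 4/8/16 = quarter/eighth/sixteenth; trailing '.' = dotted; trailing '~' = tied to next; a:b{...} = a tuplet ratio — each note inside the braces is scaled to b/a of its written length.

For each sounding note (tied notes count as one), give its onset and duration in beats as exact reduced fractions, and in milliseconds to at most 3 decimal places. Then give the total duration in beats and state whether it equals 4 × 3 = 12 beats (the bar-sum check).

1) 0.0ms=0b +304.054ms=3/4b
2) 304.054ms=3/4b +304.054ms=3/4b
3) 608.108ms=3/2b +608.108ms=3/2b
4) 1216.216ms=3b +608.108ms=3/2b
5) 1824.324ms=9/2b +608.108ms=3/2b
6) 2432.432ms=6b +608.108ms=3/2b
7) 3040.541ms=15/2b +304.054ms=3/4b
8) 3344.595ms=33/4b +304.054ms=3/4b
9) 3648.649ms=9b +608.108ms=3/2b
10) 4256.757ms=21/2b +608.108ms=3/2b
Σ=12b of 12 (148bpm 3/8) — PASS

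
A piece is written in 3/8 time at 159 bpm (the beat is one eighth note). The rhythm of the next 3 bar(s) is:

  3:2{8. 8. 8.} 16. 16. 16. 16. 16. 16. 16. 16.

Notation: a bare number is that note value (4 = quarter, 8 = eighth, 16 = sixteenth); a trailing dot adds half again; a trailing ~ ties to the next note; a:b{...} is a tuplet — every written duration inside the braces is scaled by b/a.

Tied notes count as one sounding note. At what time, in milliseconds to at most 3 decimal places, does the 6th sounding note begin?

1. 0.0ms @ 0 + 377.358ms (1)
2. 377.358ms @ 1 + 377.358ms (1)
3. 754.717ms @ 2 + 377.358ms (1)
4. 1132.075ms @ 3 + 283.019ms (3/4)
5. 1415.094ms @ 15/4 + 283.019ms (3/4)
6. 1698.113ms @ 9/2 + 283.019ms (3/4)
7. 1981.132ms @ 21/4 + 283.019ms (3/4)
8. 2264.151ms @ 6 + 283.019ms (3/4)
9. 2547.17ms @ 27/4 + 283.019ms (3/4)
10. 2830.189ms @ 15/2 + 283.019ms (3/4)
11. 3113.208ms @ 33/4 + 283.019ms (3/4)

note 6 onset = 9/2b = 1698.113ms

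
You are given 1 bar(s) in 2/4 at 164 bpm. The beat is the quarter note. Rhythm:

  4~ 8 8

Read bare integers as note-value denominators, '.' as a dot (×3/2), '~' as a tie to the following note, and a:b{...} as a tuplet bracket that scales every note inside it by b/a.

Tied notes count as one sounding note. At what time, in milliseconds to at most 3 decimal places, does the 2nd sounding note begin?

1. 0.0ms @ 0 + 548.78ms (3/2)
2. 548.78ms @ 3/2 + 182.927ms (1/2)

note 2 onset = 3/2b = 548.78ms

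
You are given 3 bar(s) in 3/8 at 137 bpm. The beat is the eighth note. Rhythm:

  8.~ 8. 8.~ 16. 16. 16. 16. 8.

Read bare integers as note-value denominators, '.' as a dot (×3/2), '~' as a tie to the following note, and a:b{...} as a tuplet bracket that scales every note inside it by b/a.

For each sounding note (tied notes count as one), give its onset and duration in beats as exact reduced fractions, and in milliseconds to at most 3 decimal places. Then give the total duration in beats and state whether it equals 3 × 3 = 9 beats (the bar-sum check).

1) 0.0ms=0b +1313.869ms=3b
2) 1313.869ms=3b +985.401ms=9/4b
3) 2299.27ms=21/4b +328.467ms=3/4b
4) 2627.737ms=6b +328.467ms=3/4b
5) 2956.204ms=27/4b +328.467ms=3/4b
6) 3284.672ms=15/2b +656.934ms=3/2b
Σ=9b of 9 (137bpm 3/8) — PASS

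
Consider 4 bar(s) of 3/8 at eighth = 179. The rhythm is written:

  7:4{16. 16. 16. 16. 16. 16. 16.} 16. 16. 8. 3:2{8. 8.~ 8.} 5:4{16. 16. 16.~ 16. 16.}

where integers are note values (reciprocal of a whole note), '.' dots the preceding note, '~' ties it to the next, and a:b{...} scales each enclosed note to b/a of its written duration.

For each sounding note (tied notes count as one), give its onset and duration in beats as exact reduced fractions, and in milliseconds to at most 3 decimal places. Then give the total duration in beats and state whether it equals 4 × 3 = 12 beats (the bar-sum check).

1) 0.0ms=0b +143.655ms=3/7b
2) 143.655ms=3/7b +143.655ms=3/7b
3) 287.31ms=6/7b +143.655ms=3/7b
4) 430.966ms=9/7b +143.655ms=3/7b
5) 574.621ms=12/7b +143.655ms=3/7b
6) 718.276ms=15/7b +143.655ms=3/7b
7) 861.931ms=18/7b +143.655ms=3/7b
8) 1005.587ms=3b +251.397ms=3/4b
9) 1256.983ms=15/4b +251.397ms=3/4b
10) 1508.38ms=9/2b +502.793ms=3/2b
11) 2011.173ms=6b +335.196ms=1b
12) 2346.369ms=7b +670.391ms=2b
13) 3016.76ms=9b +201.117ms=3/5b
14) 3217.877ms=48/5b +201.117ms=3/5b
15) 3418.994ms=51/5b +402.235ms=6/5b
16) 3821.229ms=57/5b +201.117ms=3/5b
Σ=12b of 12 (179bpm 3/8) — PASS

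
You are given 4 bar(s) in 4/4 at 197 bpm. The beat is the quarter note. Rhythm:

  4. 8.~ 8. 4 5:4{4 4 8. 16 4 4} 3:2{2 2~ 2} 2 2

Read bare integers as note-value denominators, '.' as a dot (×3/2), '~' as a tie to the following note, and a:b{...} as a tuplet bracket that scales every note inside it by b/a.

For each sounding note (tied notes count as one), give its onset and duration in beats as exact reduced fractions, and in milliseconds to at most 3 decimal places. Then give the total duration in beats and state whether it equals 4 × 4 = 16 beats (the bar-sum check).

1) 0.0ms=0b +456.853ms=3/2b
2) 456.853ms=3/2b +456.853ms=3/2b
3) 913.706ms=3b +304.569ms=1b
4) 1218.274ms=4b +243.655ms=4/5b
5) 1461.929ms=24/5b +243.655ms=4/5b
6) 1705.584ms=28/5b +182.741ms=3/5b
7) 1888.325ms=31/5b +60.914ms=1/5b
8) 1949.239ms=32/5b +243.655ms=4/5b
9) 2192.893ms=36/5b +243.655ms=4/5b
10) 2436.548ms=8b +406.091ms=4/3b
11) 2842.64ms=28/3b +812.183ms=8/3b
12) 3654.822ms=12b +609.137ms=2b
13) 4263.959ms=14b +609.137ms=2b
Σ=16b of 16 (197bpm 4/4) — PASS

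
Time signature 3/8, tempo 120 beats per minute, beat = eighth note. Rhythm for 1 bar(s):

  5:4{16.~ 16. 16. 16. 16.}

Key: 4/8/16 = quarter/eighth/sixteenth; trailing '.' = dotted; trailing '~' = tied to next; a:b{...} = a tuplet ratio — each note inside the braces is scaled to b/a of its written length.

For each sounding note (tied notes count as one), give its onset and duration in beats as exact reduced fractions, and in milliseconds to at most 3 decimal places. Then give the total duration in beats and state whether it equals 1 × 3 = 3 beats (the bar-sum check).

1) 0.0ms=0b +600.0ms=6/5b
2) 600.0ms=6/5b +300.0ms=3/5b
3) 900.0ms=9/5b +300.0ms=3/5b
4) 1200.0ms=12/5b +300.0ms=3/5b
Σ=3b of 3 (120bpm 3/8) — PASS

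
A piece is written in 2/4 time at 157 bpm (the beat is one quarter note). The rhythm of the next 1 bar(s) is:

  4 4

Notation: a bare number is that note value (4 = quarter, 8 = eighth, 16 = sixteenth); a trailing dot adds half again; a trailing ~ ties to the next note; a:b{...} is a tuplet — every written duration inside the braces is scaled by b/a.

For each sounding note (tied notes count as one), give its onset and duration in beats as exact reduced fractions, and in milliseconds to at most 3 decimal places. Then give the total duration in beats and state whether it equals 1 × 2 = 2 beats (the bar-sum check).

1) 0.0ms=0b +382.166ms=1b
2) 382.166ms=1b +382.166ms=1b
Σ=2b of 2 (157bpm 2/4) — PASS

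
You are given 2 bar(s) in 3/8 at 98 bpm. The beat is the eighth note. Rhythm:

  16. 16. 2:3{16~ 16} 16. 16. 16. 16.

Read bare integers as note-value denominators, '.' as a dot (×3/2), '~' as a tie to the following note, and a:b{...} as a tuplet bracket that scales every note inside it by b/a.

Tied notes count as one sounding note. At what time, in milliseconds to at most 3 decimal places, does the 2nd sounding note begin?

1. 0.0ms @ 0 + 459.184ms (3/4)
2. 459.184ms @ 3/4 + 459.184ms (3/4)
3. 918.367ms @ 3/2 + 918.367ms (3/2)
4. 1836.735ms @ 3 + 459.184ms (3/4)
5. 2295.918ms @ 15/4 + 459.184ms (3/4)
6. 2755.102ms @ 9/2 + 459.184ms (3/4)
7. 3214.286ms @ 21/4 + 459.184ms (3/4)

note 2 onset = 3/4b = 459.184ms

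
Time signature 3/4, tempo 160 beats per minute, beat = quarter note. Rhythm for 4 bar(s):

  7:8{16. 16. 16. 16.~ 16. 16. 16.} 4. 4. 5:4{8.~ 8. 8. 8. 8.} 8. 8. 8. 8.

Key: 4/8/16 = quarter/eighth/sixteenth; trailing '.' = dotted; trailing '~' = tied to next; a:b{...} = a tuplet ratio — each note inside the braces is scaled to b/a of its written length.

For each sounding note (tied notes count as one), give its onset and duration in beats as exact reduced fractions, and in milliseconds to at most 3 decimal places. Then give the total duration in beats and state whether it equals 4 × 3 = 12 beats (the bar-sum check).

1) 0.0ms=0b +160.714ms=3/7b
2) 160.714ms=3/7b +160.714ms=3/7b
3) 321.429ms=6/7b +160.714ms=3/7b
4) 482.143ms=9/7b +321.429ms=6/7b
5) 803.571ms=15/7b +160.714ms=3/7b
6) 964.286ms=18/7b +160.714ms=3/7b
7) 1125.0ms=3b +562.5ms=3/2b
8) 1687.5ms=9/2b +562.5ms=3/2b
9) 2250.0ms=6b +450.0ms=6/5b
10) 2700.0ms=36/5b +225.0ms=3/5b
11) 2925.0ms=39/5b +225.0ms=3/5b
12) 3150.0ms=42/5b +225.0ms=3/5b
13) 3375.0ms=9b +281.25ms=3/4b
14) 3656.25ms=39/4b +281.25ms=3/4b
15) 3937.5ms=21/2b +281.25ms=3/4b
16) 4218.75ms=45/4b +281.25ms=3/4b
Σ=12b of 12 (160bpm 3/4) — PASS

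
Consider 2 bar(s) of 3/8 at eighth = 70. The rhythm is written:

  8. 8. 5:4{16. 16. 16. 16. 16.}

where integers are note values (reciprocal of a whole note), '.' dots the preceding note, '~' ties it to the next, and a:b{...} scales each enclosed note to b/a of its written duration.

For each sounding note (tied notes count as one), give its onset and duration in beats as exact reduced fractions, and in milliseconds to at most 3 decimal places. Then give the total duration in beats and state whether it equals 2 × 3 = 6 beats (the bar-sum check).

1) 0.0ms=0b +1285.714ms=3/2b
2) 1285.714ms=3/2b +1285.714ms=3/2b
3) 2571.429ms=3b +514.286ms=3/5b
4) 3085.714ms=18/5b +514.286ms=3/5b
5) 3600.0ms=21/5b +514.286ms=3/5b
6) 4114.286ms=24/5b +514.286ms=3/5b
7) 4628.571ms=27/5b +514.286ms=3/5b
Σ=6b of 6 (70bpm 3/8) — PASS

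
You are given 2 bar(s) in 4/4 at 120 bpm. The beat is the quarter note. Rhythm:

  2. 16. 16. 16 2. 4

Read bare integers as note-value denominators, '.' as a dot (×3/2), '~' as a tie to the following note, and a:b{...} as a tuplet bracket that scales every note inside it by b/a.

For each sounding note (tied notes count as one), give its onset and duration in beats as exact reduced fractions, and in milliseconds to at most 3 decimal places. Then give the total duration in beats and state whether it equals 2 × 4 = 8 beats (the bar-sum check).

1) 0.0ms=0b +1500.0ms=3b
2) 1500.0ms=3b +187.5ms=3/8b
3) 1687.5ms=27/8b +187.5ms=3/8b
4) 1875.0ms=15/4b +125.0ms=1/4b
5) 2000.0ms=4b +1500.0ms=3b
6) 3500.0ms=7b +500.0ms=1b
Σ=8b of 8 (120bpm 4/4) — PASS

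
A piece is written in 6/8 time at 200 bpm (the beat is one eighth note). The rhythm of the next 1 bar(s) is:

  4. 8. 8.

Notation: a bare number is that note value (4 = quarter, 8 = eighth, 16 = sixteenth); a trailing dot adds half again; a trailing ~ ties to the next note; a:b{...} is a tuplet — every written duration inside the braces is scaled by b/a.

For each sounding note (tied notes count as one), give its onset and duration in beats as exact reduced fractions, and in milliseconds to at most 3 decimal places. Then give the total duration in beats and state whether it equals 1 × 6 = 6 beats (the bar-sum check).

1) 0.0ms=0b +900.0ms=3b
2) 900.0ms=3b +450.0ms=3/2b
3) 1350.0ms=9/2b +450.0ms=3/2b
Σ=6b of 6 (200bpm 6/8) — PASS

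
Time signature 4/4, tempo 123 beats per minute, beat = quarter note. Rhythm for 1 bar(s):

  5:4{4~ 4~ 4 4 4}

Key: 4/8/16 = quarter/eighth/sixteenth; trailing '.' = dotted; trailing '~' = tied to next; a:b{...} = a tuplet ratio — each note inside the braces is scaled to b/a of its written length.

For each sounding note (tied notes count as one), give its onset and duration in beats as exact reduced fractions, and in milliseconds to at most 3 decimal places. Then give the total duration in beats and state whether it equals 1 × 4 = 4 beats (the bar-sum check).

1) 0.0ms=0b +1170.732ms=12/5b
2) 1170.732ms=12/5b +390.244ms=4/5b
3) 1560.976ms=16/5b +390.244ms=4/5b
Σ=4b of 4 (123bpm 4/4) — PASS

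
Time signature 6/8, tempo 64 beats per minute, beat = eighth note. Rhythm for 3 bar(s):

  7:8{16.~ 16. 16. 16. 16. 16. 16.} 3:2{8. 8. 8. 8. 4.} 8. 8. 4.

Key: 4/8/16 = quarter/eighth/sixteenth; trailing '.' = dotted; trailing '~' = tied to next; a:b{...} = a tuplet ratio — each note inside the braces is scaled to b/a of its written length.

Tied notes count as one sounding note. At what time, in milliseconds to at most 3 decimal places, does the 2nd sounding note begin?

1. 0.0ms @ 0 + 1607.143ms (12/7)
2. 1607.143ms @ 12/7 + 803.571ms (6/7)
3. 2410.714ms @ 18/7 + 803.571ms (6/7)
4. 3214.286ms @ 24/7 + 803.571ms (6/7)
5. 4017.857ms @ 30/7 + 803.571ms (6/7)
6. 4821.429ms @ 36/7 + 803.571ms (6/7)
7. 5625.0ms @ 6 + 937.5ms (1)
8. 6562.5ms @ 7 + 937.5ms (1)
9. 7500.0ms @ 8 + 937.5ms (1)
10. 8437.5ms @ 9 + 937.5ms (1)
11. 9375.0ms @ 10 + 1875.0ms (2)
12. 11250.0ms @ 12 + 1406.25ms (3/2)
13. 12656.25ms @ 27/2 + 1406.25ms (3/2)
14. 14062.5ms @ 15 + 2812.5ms (3)

note 2 onset = 12/7b = 1607.143ms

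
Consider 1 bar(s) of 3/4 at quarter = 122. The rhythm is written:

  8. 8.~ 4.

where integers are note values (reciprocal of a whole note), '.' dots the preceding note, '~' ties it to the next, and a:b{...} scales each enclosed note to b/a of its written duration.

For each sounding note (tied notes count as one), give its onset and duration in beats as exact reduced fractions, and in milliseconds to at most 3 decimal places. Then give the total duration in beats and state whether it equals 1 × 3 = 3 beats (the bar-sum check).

1) 0.0ms=0b +368.852ms=3/4b
2) 368.852ms=3/4b +1106.557ms=9/4b
Σ=3b of 3 (122bpm 3/4) — PASS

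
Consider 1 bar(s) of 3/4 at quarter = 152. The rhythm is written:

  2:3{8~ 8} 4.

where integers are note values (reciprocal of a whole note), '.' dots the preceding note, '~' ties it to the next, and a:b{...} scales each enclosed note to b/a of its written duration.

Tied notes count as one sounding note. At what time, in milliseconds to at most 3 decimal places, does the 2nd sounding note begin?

1. 0.0ms @ 0 + 592.105ms (3/2)
2. 592.105ms @ 3/2 + 592.105ms (3/2)

note 2 onset = 3/2b = 592.105ms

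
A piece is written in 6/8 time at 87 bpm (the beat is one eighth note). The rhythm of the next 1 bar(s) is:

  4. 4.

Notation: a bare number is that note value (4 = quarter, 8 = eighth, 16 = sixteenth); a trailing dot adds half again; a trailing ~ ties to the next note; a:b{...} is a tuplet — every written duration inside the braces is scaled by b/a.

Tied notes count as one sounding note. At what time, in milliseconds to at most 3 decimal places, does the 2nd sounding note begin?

1. 0.0ms @ 0 + 2068.966ms (3)
2. 2068.966ms @ 3 + 2068.966ms (3)

note 2 onset = 3b = 2068.966ms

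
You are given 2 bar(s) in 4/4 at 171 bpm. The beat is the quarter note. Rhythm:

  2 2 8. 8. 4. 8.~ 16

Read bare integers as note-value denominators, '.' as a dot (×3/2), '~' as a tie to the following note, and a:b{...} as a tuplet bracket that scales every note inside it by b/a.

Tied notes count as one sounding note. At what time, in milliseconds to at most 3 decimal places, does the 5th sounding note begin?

note 5 onset = 11/2b = 1929.825ms

1. 0.0ms @ 0 + 701.754ms (2)
2. 701.754ms @ 2 + 701.754ms (2)
3. 1403.509ms @ 4 + 263.158ms (3/4)
4. 1666.667ms @ 19/4 + 263.158ms (3/4)
5. 1929.825ms @ 11/2 + 526.316ms (3/2)
6. 2456.14ms @ 7 + 350.877ms (1)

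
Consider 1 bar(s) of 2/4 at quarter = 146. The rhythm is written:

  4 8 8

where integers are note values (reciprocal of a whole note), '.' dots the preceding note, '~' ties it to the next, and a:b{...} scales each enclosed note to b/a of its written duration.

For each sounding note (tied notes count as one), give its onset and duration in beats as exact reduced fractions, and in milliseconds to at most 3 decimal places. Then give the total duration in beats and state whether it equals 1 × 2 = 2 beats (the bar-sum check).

1) 0.0ms=0b +410.959ms=1b
2) 410.959ms=1b +205.479ms=1/2b
3) 616.438ms=3/2b +205.479ms=1/2b
Σ=2b of 2 (146bpm 2/4) — PASS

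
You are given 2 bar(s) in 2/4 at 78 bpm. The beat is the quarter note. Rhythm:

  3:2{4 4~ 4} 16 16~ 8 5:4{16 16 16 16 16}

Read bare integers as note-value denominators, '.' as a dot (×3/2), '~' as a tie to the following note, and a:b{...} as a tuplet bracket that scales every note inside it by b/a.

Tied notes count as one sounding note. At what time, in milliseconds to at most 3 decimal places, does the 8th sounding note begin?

1. 0.0ms @ 0 + 512.821ms (2/3)
2. 512.821ms @ 2/3 + 1025.641ms (4/3)
3. 1538.462ms @ 2 + 192.308ms (1/4)
4. 1730.769ms @ 9/4 + 576.923ms (3/4)
5. 2307.692ms @ 3 + 153.846ms (1/5)
6. 2461.538ms @ 16/5 + 153.846ms (1/5)
7. 2615.385ms @ 17/5 + 153.846ms (1/5)
8. 2769.231ms @ 18/5 + 153.846ms (1/5)
9. 2923.077ms @ 19/5 + 153.846ms (1/5)

note 8 onset = 18/5b = 2769.231ms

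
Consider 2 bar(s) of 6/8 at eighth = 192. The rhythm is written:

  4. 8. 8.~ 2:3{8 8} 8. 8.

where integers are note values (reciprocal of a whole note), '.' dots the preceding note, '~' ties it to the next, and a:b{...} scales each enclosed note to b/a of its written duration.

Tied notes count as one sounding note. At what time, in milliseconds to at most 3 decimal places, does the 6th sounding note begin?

note 6 onset = 21/2b = 3281.25ms

1. 0.0ms @ 0 + 937.5ms (3)
2. 937.5ms @ 3 + 468.75ms (3/2)
3. 1406.25ms @ 9/2 + 937.5ms (3)
4. 2343.75ms @ 15/2 + 468.75ms (3/2)
5. 2812.5ms @ 9 + 468.75ms (3/2)
6. 3281.25ms @ 21/2 + 468.75ms (3/2)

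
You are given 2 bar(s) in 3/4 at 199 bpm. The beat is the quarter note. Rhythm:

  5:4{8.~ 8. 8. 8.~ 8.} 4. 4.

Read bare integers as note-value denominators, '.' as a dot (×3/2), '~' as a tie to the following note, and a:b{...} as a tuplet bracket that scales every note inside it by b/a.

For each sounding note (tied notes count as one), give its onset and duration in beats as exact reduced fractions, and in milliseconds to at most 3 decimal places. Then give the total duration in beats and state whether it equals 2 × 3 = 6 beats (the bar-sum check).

1) 0.0ms=0b +361.809ms=6/5b
2) 361.809ms=6/5b +180.905ms=3/5b
3) 542.714ms=9/5b +361.809ms=6/5b
4) 904.523ms=3b +452.261ms=3/2b
5) 1356.784ms=9/2b +452.261ms=3/2b
Σ=6b of 6 (199bpm 3/4) — PASS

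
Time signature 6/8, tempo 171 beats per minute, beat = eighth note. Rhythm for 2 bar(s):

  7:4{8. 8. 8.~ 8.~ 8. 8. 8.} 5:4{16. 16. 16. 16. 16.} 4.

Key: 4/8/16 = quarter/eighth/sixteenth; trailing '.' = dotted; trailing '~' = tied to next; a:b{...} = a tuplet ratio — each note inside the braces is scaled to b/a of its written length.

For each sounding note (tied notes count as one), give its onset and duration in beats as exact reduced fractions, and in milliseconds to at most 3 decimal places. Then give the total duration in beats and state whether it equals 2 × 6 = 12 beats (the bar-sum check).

1) 0.0ms=0b +300.752ms=6/7b
2) 300.752ms=6/7b +300.752ms=6/7b
3) 601.504ms=12/7b +902.256ms=18/7b
4) 1503.759ms=30/7b +300.752ms=6/7b
5) 1804.511ms=36/7b +300.752ms=6/7b
6) 2105.263ms=6b +210.526ms=3/5b
7) 2315.789ms=33/5b +210.526ms=3/5b
8) 2526.316ms=36/5b +210.526ms=3/5b
9) 2736.842ms=39/5b +210.526ms=3/5b
10) 2947.368ms=42/5b +210.526ms=3/5b
11) 3157.895ms=9b +1052.632ms=3b
Σ=12b of 12 (171bpm 6/8) — PASS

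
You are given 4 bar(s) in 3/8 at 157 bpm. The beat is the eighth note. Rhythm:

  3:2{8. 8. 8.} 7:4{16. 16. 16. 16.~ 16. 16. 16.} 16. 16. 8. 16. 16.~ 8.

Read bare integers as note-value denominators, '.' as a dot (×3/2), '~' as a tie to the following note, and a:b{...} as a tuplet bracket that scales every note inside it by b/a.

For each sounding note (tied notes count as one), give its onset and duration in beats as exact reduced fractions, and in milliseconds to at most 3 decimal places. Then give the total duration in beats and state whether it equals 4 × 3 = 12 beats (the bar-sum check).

1) 0.0ms=0b +382.166ms=1b
2) 382.166ms=1b +382.166ms=1b
3) 764.331ms=2b +382.166ms=1b
4) 1146.497ms=3b +163.785ms=3/7b
5) 1310.282ms=24/7b +163.785ms=3/7b
6) 1474.067ms=27/7b +163.785ms=3/7b
7) 1637.853ms=30/7b +327.571ms=6/7b
8) 1965.423ms=36/7b +163.785ms=3/7b
9) 2129.208ms=39/7b +163.785ms=3/7b
10) 2292.994ms=6b +286.624ms=3/4b
11) 2579.618ms=27/4b +286.624ms=3/4b
12) 2866.242ms=15/2b +573.248ms=3/2b
13) 3439.49ms=9b +286.624ms=3/4b
14) 3726.115ms=39/4b +859.873ms=9/4b
Σ=12b of 12 (157bpm 3/8) — PASS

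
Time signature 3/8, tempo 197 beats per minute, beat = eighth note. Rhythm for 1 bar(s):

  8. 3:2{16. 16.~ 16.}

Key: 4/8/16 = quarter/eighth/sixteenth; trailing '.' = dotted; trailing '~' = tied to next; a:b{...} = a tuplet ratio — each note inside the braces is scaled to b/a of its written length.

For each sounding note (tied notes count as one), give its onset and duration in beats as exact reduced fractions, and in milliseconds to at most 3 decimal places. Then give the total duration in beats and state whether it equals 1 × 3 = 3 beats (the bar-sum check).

1) 0.0ms=0b +456.853ms=3/2b
2) 456.853ms=3/2b +152.284ms=1/2b
3) 609.137ms=2b +304.569ms=1b
Σ=3b of 3 (197bpm 3/8) — PASS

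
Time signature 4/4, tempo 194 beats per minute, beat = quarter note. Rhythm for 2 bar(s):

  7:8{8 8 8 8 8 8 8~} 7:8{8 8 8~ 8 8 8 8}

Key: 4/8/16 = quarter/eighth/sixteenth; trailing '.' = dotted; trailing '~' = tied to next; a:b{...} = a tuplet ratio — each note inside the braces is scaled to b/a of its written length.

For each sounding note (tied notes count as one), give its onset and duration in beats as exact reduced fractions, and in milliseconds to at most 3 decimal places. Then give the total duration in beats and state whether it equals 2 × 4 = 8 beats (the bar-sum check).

1) 0.0ms=0b +176.73ms=4/7b
2) 176.73ms=4/7b +176.73ms=4/7b
3) 353.461ms=8/7b +176.73ms=4/7b
4) 530.191ms=12/7b +176.73ms=4/7b
5) 706.922ms=16/7b +176.73ms=4/7b
6) 883.652ms=20/7b +176.73ms=4/7b
7) 1060.383ms=24/7b +353.461ms=8/7b
8) 1413.844ms=32/7b +176.73ms=4/7b
9) 1590.574ms=36/7b +353.461ms=8/7b
10) 1944.035ms=44/7b +176.73ms=4/7b
11) 2120.766ms=48/7b +176.73ms=4/7b
12) 2297.496ms=52/7b +176.73ms=4/7b
Σ=8b of 8 (194bpm 4/4) — PASS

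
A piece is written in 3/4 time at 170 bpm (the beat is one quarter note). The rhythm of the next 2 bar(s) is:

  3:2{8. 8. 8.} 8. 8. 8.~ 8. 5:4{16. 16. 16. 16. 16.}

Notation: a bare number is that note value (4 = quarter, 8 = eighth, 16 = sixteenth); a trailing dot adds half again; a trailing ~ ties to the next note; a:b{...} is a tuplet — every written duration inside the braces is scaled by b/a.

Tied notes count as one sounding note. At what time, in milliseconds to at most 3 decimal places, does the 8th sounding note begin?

1. 0.0ms @ 0 + 176.471ms (1/2)
2. 176.471ms @ 1/2 + 176.471ms (1/2)
3. 352.941ms @ 1 + 176.471ms (1/2)
4. 529.412ms @ 3/2 + 264.706ms (3/4)
5. 794.118ms @ 9/4 + 264.706ms (3/4)
6. 1058.824ms @ 3 + 529.412ms (3/2)
7. 1588.235ms @ 9/2 + 105.882ms (3/10)
8. 1694.118ms @ 24/5 + 105.882ms (3/10)
9. 1800.0ms @ 51/10 + 105.882ms (3/10)
10. 1905.882ms @ 27/5 + 105.882ms (3/10)
11. 2011.765ms @ 57/10 + 105.882ms (3/10)

note 8 onset = 24/5b = 1694.118ms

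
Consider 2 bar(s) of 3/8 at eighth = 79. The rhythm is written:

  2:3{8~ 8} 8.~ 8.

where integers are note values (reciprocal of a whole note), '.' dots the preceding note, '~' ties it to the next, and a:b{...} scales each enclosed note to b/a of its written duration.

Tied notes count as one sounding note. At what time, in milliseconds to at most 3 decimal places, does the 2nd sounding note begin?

1. 0.0ms @ 0 + 2278.481ms (3)
2. 2278.481ms @ 3 + 2278.481ms (3)

note 2 onset = 3b = 2278.481ms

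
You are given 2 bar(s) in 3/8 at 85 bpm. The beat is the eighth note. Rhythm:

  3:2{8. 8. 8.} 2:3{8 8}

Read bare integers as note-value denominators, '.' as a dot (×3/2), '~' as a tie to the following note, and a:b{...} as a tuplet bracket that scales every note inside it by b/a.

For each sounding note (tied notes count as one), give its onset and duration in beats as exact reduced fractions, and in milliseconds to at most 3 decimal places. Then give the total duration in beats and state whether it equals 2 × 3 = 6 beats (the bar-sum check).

1) 0.0ms=0b +705.882ms=1b
2) 705.882ms=1b +705.882ms=1b
3) 1411.765ms=2b +705.882ms=1b
4) 2117.647ms=3b +1058.824ms=3/2b
5) 3176.471ms=9/2b +1058.824ms=3/2b
Σ=6b of 6 (85bpm 3/8) — PASS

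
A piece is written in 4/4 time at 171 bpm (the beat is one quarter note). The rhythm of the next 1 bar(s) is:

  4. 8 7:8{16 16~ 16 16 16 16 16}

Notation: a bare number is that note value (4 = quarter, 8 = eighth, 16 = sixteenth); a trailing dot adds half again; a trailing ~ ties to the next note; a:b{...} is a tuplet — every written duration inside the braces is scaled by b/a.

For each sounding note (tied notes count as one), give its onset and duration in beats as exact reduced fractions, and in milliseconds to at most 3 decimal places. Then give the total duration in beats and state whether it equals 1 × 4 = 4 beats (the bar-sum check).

1) 0.0ms=0b +526.316ms=3/2b
2) 526.316ms=3/2b +175.439ms=1/2b
3) 701.754ms=2b +100.251ms=2/7b
4) 802.005ms=16/7b +200.501ms=4/7b
5) 1002.506ms=20/7b +100.251ms=2/7b
6) 1102.757ms=22/7b +100.251ms=2/7b
7) 1203.008ms=24/7b +100.251ms=2/7b
8) 1303.258ms=26/7b +100.251ms=2/7b
Σ=4b of 4 (171bpm 4/4) — PASS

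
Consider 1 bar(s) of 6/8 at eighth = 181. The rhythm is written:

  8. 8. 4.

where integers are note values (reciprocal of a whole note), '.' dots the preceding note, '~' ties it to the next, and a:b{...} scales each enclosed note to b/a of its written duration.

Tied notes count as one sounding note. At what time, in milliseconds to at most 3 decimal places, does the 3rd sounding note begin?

1. 0.0ms @ 0 + 497.238ms (3/2)
2. 497.238ms @ 3/2 + 497.238ms (3/2)
3. 994.475ms @ 3 + 994.475ms (3)

note 3 onset = 3b = 994.475ms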